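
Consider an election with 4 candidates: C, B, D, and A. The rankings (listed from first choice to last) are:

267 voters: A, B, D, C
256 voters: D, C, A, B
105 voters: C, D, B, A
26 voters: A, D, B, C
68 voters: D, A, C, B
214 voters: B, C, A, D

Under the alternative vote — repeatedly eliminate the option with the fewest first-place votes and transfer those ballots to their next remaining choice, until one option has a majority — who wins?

Round 1: C 105, B 214, D 324, A 293. Eliminate C.
Round 2: B 214, D 429, A 293. Eliminate B.
Round 3: D 429, A 507. A has a majority.

A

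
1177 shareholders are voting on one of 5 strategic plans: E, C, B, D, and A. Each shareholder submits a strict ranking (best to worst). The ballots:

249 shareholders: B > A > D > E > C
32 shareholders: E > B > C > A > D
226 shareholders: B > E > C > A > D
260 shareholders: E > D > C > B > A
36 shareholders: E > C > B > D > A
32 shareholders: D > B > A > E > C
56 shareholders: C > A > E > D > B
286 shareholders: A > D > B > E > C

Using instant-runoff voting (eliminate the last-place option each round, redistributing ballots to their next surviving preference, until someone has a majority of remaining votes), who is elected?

Round 1: E 328, C 56, B 475, D 32, A 286. Eliminate D.
Round 2: E 328, C 56, B 507, A 286. Eliminate C.
Round 3: E 328, B 507, A 342. Eliminate E.
Round 4: B 835, A 342. B has a majority.

B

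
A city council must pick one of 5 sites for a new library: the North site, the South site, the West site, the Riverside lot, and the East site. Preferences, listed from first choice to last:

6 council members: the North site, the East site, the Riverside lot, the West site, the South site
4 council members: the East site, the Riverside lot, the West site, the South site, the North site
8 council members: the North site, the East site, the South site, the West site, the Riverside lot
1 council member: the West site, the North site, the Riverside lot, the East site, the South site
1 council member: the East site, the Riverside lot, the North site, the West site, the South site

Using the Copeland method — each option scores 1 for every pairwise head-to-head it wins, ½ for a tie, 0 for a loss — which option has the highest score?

the North site

the North site: beats the South site, the West site, the Riverside lot, and the East site → score 4.
the South site: loses to the North site, the West site, the Riverside lot, and the East site → score 0.
the West site: beats the South site; loses to the North site, the Riverside lot, and the East site → score 1.
the Riverside lot: beats the South site and the West site; loses to the North site and the East site → score 2.
the East site: beats the South site, the West site, and the Riverside lot; loses to the North site → score 3.
the North site has the best pairwise record.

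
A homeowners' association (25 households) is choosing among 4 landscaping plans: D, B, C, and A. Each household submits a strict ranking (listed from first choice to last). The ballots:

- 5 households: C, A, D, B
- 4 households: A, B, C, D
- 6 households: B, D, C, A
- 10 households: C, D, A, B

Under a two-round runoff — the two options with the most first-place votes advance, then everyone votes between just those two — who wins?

Round 1 first-place votes: D 0, B 6, C 15, A 4.
C and B advance.
Runoff: C is preferred to B by 15 voters; B by 10.
C wins the runoff.

C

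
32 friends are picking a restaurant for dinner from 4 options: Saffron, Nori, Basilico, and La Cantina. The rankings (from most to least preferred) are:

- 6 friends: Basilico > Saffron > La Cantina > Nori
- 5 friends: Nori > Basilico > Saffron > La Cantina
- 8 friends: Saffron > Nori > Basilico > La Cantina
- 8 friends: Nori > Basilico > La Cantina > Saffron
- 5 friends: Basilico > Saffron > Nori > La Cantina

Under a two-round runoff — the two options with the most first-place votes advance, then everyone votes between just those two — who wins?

Nori

Round 1 first-place votes: Saffron 8, Nori 13, Basilico 11, La Cantina 0.
Nori and Basilico advance.
Runoff: Nori is preferred to Basilico by 21 voters; Basilico by 11.
Nori wins the runoff.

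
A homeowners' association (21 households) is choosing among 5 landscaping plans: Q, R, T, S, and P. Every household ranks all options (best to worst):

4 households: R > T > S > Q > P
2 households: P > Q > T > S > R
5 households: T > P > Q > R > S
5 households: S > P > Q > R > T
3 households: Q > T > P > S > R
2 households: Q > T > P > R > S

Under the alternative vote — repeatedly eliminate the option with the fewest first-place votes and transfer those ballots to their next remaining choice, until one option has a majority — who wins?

Round 1: Q 5, R 4, T 5, S 5, P 2. Eliminate P.
Round 2: Q 7, R 4, T 5, S 5. Eliminate R.
Round 3: Q 7, T 9, S 5. Eliminate S.
Round 4: Q 12, T 9. Q has a majority.

Q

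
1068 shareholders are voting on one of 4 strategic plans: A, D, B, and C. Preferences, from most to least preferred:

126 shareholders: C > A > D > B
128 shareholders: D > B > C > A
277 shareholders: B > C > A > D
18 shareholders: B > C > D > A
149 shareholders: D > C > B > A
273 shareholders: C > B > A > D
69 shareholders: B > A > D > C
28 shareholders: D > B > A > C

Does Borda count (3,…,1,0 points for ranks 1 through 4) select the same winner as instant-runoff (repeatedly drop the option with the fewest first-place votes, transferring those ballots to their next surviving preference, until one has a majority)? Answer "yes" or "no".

Borda — scores: A 968, D 1128, B 2099, C 2213. Winner: C.
Instant-runoff — R1 A 0, D 305, B 364, C 399 (A out); R2 D 305, B 364, C 399 (D out); R3 B 520, C 548 (C winner). Winner: C.
The two methods agree.

yes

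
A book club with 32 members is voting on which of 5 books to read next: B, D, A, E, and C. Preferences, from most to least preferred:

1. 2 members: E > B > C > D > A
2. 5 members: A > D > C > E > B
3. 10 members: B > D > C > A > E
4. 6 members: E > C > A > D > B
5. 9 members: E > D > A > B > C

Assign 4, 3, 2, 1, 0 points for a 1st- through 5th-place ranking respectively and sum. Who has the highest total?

D

B: 2·3 + 5·0 + 10·4 + 6·0 + 9·1 = 55
D: 2·1 + 5·3 + 10·3 + 6·1 + 9·3 = 80
A: 2·0 + 5·4 + 10·1 + 6·2 + 9·2 = 60
E: 2·4 + 5·1 + 10·0 + 6·4 + 9·4 = 73
C: 2·2 + 5·2 + 10·2 + 6·3 + 9·0 = 52
D has the highest Borda score (80).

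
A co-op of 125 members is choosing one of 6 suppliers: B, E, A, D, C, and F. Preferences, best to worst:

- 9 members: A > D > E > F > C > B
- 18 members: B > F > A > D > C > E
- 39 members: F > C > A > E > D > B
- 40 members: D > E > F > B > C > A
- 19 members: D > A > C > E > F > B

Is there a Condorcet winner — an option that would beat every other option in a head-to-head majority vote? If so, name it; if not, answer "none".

none

Checking pairwise contests:
E beats B 107–18.
A beats E 85–40.
C beats A 79–46.
A beats D 66–59.
D beats C 86–39.
E beats F 68–57.
Every option loses at least one head-to-head, so there is no Condorcet winner.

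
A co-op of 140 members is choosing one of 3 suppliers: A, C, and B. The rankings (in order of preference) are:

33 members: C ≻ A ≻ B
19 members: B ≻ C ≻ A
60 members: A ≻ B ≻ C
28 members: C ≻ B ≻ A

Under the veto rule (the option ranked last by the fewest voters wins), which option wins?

B

Last-place votes: A 47, C 60, B 33.
B is ranked last by the fewest voters, so B wins.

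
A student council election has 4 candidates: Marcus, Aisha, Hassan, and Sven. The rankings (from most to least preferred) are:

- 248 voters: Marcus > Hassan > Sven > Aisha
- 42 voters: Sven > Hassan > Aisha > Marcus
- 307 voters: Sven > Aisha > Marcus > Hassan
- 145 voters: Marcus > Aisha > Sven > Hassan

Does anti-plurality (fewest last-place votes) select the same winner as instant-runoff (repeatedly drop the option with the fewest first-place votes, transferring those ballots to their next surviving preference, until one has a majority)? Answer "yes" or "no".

no

Anti-plurality — last-place votes: Marcus 42, Aisha 248, Hassan 452, Sven 0. Winner: Sven.
Instant-runoff — R1 Marcus 393, Aisha 0, Hassan 0, Sven 349 (Marcus winner). Winner: Marcus.
The two methods disagree.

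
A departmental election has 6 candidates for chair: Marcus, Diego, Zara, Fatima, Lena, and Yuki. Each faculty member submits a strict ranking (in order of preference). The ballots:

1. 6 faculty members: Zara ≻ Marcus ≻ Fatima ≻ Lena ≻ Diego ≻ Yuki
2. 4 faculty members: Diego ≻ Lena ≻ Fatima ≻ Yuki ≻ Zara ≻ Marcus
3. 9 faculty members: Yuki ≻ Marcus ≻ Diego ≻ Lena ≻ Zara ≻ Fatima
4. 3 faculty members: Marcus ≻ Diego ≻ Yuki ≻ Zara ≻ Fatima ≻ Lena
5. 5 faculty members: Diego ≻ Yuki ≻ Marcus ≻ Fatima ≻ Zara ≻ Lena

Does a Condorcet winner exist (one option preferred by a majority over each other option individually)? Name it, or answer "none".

none

Checking pairwise contests:
Yuki beats Marcus 18–9.
Marcus beats Diego 18–9.
Marcus beats Zara 17–10.
Marcus beats Fatima 23–4.
Marcus beats Lena 23–4.
Diego beats Yuki 18–9.
Every option loses at least one head-to-head, so there is no Condorcet winner.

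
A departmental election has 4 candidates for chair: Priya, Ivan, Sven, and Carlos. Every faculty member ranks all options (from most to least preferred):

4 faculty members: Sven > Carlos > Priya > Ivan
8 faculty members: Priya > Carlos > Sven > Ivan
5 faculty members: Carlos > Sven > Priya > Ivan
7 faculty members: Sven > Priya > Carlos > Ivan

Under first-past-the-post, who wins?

First-place votes: Priya 8, Ivan 0, Sven 11, Carlos 5.
Sven has the most first-place votes.

Sven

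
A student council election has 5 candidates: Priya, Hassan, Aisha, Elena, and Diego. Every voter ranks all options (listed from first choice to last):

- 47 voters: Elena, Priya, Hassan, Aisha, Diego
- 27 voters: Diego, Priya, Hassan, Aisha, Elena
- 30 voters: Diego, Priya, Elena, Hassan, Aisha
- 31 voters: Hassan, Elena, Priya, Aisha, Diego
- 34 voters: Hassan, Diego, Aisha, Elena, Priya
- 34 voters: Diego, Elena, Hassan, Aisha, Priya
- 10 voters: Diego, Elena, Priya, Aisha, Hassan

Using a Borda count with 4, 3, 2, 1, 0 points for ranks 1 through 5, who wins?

Elena

Priya: 47·3 + 27·3 + 30·3 + 31·2 + 34·0 + 34·0 + 10·2 = 394
Hassan: 47·2 + 27·2 + 30·1 + 31·4 + 34·4 + 34·2 + 10·0 = 506
Aisha: 47·1 + 27·1 + 30·0 + 31·1 + 34·2 + 34·1 + 10·1 = 217
Elena: 47·4 + 27·0 + 30·2 + 31·3 + 34·1 + 34·3 + 10·3 = 507
Diego: 47·0 + 27·4 + 30·4 + 31·0 + 34·3 + 34·4 + 10·4 = 506
Elena has the highest Borda score (507).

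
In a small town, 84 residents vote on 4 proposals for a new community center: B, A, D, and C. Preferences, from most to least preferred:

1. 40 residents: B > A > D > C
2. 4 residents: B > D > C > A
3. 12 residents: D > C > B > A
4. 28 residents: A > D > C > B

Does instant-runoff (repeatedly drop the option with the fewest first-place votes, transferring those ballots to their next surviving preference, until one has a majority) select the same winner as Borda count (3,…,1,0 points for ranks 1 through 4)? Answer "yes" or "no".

Instant-runoff — R1 B 44, A 28, D 12, C 0 (B winner). Winner: B.
Borda — scores: B 144, A 164, D 140, C 56. Winner: A.
The two methods disagree.

no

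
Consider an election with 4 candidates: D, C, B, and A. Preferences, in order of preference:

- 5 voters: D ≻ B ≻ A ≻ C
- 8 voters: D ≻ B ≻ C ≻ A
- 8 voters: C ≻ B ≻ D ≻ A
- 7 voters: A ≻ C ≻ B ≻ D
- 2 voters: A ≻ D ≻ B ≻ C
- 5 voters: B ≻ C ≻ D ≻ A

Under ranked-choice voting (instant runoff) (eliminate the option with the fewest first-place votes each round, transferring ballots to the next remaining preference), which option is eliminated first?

Round 1: D 13, C 8, B 5, A 9. Eliminate B.

B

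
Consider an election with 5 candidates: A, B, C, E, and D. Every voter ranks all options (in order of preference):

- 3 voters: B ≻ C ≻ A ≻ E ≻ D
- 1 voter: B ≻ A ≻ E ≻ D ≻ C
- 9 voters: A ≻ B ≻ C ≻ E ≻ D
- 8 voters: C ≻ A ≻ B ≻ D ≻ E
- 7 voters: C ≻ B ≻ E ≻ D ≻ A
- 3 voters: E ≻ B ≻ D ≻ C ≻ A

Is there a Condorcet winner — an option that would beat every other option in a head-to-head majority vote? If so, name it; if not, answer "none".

Checking pairwise contests:
C beats A 21–10.
A beats B 17–14.
B beats C 16–15.
A beats E 21–10.
A beats D 21–10.
Every option loses at least one head-to-head, so there is no Condorcet winner.

none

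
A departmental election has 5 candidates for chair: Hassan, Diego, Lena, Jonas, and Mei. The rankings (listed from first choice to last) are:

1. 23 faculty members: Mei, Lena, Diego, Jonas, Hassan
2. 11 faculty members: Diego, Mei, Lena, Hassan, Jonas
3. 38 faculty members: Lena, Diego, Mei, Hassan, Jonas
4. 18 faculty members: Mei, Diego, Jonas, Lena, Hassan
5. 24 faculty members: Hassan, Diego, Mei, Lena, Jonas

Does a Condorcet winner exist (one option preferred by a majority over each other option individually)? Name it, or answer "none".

Checking pairwise contests:
Diego beats Hassan 90–24.
Lena beats Diego 61–53.
Mei beats Lena 76–38.
Hassan beats Jonas 73–41.
Diego beats Mei 73–41.
Every option loses at least one head-to-head, so there is no Condorcet winner.

none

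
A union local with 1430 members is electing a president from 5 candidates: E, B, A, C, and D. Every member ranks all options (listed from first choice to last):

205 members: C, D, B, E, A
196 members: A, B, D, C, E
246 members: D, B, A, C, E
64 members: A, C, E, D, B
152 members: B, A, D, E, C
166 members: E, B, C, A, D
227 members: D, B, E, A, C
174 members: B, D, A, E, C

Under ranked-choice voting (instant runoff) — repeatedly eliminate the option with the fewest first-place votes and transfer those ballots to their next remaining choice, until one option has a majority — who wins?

Round 1: E 166, B 326, A 260, C 205, D 473. Eliminate E.
Round 2: B 492, A 260, C 205, D 473. Eliminate C.
Round 3: B 492, A 260, D 678. Eliminate A.
Round 4: B 688, D 742. D has a majority.

D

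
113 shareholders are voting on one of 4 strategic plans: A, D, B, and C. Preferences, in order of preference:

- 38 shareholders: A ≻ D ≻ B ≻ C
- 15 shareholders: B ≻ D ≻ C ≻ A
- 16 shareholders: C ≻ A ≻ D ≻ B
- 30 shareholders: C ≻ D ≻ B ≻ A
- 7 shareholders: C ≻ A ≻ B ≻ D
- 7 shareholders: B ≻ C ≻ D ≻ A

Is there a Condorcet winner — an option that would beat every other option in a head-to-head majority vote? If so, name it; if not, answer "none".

Checking pairwise contests:
C beats A 75–38.
A beats D 61–52.
A beats B 61–52.
B beats C 60–53.
Every option loses at least one head-to-head, so there is no Condorcet winner.

none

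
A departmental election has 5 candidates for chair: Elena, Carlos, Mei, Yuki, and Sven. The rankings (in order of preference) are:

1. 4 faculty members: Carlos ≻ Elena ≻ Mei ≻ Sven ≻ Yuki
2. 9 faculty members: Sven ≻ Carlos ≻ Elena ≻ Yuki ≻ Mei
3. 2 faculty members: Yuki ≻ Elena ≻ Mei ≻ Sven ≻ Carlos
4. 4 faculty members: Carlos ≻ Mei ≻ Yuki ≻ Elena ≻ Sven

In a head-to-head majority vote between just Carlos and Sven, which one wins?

Voters preferring Carlos to Sven: 8; preferring Sven to Carlos: 11.
Sven wins the head-to-head.

Sven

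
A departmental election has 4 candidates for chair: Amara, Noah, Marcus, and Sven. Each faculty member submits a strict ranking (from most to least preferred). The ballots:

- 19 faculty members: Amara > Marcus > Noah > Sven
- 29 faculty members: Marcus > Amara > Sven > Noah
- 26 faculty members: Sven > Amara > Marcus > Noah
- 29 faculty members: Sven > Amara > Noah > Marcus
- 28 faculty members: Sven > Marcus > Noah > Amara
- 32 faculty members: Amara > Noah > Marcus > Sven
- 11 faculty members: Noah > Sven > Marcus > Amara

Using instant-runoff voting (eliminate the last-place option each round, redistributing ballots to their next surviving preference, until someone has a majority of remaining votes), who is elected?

Round 1: Amara 51, Noah 11, Marcus 29, Sven 83. Eliminate Noah.
Round 2: Amara 51, Marcus 29, Sven 94. Sven has a majority.

Sven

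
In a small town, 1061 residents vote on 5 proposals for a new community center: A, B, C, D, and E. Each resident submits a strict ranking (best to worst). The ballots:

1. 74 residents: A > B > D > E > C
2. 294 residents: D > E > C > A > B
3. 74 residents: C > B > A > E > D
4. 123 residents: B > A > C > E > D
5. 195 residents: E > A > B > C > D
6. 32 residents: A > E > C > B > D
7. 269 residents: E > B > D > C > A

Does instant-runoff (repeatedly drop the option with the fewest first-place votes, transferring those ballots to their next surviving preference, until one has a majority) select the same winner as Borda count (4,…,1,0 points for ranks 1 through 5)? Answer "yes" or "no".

Instant-runoff — R1 A 106, B 123, C 74, D 294, E 464 (C out); R2 A 106, B 197, D 294, E 464 (A out); R3 B 271, D 294, E 496 (B out); R4 D 368, E 693 (E winner). Winner: E.
Borda — scores: A 1820, B 2165, C 1658, D 1862, E 3105. Winner: E.
The two methods agree.

yes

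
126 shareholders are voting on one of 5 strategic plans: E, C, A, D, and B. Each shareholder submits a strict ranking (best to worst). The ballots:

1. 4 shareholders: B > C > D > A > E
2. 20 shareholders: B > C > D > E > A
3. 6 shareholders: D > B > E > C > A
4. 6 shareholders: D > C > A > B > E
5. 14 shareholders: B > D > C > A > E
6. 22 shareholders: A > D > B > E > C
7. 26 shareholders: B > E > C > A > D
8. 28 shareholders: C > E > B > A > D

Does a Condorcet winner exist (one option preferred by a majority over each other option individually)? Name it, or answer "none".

B

B vs E: 98–28 for B.
B vs C: 92–34 for B.
B vs A: 98–28 for B.
B vs D: 92–34 for B.
B beats every other option head-to-head.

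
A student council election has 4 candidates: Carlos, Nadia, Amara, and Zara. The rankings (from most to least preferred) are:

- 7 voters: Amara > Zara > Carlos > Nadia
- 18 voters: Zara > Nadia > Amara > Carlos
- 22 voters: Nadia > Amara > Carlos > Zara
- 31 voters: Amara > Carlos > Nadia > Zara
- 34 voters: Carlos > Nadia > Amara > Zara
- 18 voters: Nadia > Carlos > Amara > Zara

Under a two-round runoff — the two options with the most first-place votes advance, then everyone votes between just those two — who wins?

Nadia

Round 1 first-place votes: Carlos 34, Nadia 40, Amara 38, Zara 18.
Nadia and Amara advance.
Runoff: Nadia is preferred to Amara by 92 voters; Amara by 38.
Nadia wins the runoff.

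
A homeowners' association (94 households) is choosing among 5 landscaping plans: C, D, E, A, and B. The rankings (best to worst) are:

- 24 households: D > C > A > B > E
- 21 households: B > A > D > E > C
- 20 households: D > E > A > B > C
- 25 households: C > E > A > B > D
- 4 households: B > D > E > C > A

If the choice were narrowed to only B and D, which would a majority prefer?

Voters preferring B to D: 50; preferring D to B: 44.
B wins the head-to-head.

B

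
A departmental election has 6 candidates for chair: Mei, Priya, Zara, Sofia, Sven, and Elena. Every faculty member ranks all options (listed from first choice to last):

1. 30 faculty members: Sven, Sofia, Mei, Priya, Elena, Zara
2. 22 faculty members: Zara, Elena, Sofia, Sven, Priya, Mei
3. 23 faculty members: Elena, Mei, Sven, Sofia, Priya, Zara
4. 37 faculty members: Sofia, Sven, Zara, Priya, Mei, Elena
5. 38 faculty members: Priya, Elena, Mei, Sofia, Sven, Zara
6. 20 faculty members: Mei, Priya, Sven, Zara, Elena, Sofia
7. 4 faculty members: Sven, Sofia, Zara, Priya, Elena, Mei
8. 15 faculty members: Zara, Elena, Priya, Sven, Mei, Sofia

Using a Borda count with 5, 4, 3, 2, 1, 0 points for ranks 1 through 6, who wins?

Mei: 30·3 + 22·0 + 23·4 + 37·1 + 38·3 + 20·5 + 4·0 + 15·1 = 448
Priya: 30·2 + 22·1 + 23·1 + 37·2 + 38·5 + 20·4 + 4·2 + 15·3 = 502
Zara: 30·0 + 22·5 + 23·0 + 37·3 + 38·0 + 20·2 + 4·3 + 15·5 = 348
Sofia: 30·4 + 22·3 + 23·2 + 37·5 + 38·2 + 20·0 + 4·4 + 15·0 = 509
Sven: 30·5 + 22·2 + 23·3 + 37·4 + 38·1 + 20·3 + 4·5 + 15·2 = 559
Elena: 30·1 + 22·4 + 23·5 + 37·0 + 38·4 + 20·1 + 4·1 + 15·4 = 469
Sven has the highest Borda score (559).

Sven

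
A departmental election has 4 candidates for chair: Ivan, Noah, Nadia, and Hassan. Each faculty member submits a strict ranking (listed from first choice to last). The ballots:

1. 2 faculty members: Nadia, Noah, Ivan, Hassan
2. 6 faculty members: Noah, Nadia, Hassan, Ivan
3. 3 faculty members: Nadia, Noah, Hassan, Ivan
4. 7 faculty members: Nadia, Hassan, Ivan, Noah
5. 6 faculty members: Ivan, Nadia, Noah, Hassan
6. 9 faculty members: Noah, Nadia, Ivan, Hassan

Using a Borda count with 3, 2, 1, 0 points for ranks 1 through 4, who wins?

Nadia

Ivan: 2·1 + 6·0 + 3·0 + 7·1 + 6·3 + 9·1 = 36
Noah: 2·2 + 6·3 + 3·2 + 7·0 + 6·1 + 9·3 = 61
Nadia: 2·3 + 6·2 + 3·3 + 7·3 + 6·2 + 9·2 = 78
Hassan: 2·0 + 6·1 + 3·1 + 7·2 + 6·0 + 9·0 = 23
Nadia has the highest Borda score (78).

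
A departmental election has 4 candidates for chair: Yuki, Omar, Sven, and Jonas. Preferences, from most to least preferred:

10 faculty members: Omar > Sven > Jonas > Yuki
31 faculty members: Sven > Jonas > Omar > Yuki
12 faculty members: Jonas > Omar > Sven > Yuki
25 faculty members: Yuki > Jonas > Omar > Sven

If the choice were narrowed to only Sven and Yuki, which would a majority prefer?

Sven

Voters preferring Sven to Yuki: 53; preferring Yuki to Sven: 25.
Sven wins the head-to-head.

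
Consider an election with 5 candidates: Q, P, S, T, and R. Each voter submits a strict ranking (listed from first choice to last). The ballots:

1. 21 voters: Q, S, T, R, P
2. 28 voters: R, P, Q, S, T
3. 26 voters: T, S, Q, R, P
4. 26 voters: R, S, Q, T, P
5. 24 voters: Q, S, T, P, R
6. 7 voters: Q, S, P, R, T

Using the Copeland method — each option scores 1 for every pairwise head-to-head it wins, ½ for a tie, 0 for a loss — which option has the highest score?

Q

Q: beats P, S, T, and R → score 4.
P: loses to Q, S, T, and R → score 0.
S: beats P, T, and R; loses to Q → score 3.
T: beats P and R; loses to Q and S → score 2.
R: beats P; loses to Q, S, and T → score 1.
Q has the best pairwise record.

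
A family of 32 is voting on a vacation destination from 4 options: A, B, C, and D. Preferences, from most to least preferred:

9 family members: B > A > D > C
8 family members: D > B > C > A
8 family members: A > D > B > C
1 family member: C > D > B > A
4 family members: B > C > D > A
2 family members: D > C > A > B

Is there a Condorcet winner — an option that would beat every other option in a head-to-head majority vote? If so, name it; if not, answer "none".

none

Checking pairwise contests:
B beats A 22–10.
D beats B 19–13.
A beats C 17–15.
A beats D 17–15.
Every option loses at least one head-to-head, so there is no Condorcet winner.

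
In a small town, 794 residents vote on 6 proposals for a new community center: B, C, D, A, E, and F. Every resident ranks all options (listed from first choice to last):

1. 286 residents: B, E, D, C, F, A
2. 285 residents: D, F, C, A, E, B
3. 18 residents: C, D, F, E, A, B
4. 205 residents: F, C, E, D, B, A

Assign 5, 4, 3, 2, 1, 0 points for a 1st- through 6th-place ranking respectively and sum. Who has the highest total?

D

B: 286·5 + 285·0 + 18·0 + 205·1 = 1635
C: 286·2 + 285·3 + 18·5 + 205·4 = 2337
D: 286·3 + 285·5 + 18·4 + 205·2 = 2765
A: 286·0 + 285·2 + 18·1 + 205·0 = 588
E: 286·4 + 285·1 + 18·2 + 205·3 = 2080
F: 286·1 + 285·4 + 18·3 + 205·5 = 2505
D has the highest Borda score (2765).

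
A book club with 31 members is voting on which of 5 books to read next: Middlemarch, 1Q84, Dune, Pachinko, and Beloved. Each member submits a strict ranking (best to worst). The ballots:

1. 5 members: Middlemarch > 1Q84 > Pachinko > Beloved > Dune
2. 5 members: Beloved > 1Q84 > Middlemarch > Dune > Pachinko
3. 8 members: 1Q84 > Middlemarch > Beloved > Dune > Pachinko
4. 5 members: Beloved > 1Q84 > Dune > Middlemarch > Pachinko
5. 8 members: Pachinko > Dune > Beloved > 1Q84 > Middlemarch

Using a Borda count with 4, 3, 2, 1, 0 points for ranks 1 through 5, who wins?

Middlemarch: 5·4 + 5·2 + 8·3 + 5·1 + 8·0 = 59
1Q84: 5·3 + 5·3 + 8·4 + 5·3 + 8·1 = 85
Dune: 5·0 + 5·1 + 8·1 + 5·2 + 8·3 = 47
Pachinko: 5·2 + 5·0 + 8·0 + 5·0 + 8·4 = 42
Beloved: 5·1 + 5·4 + 8·2 + 5·4 + 8·2 = 77
1Q84 has the highest Borda score (85).

1Q84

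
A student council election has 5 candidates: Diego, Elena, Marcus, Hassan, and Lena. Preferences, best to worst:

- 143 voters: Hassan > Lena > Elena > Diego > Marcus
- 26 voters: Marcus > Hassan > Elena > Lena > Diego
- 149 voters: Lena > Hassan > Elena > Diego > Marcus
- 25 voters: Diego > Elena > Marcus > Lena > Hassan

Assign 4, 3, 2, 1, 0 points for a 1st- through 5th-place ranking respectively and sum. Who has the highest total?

Hassan

Diego: 143·1 + 26·0 + 149·1 + 25·4 = 392
Elena: 143·2 + 26·2 + 149·2 + 25·3 = 711
Marcus: 143·0 + 26·4 + 149·0 + 25·2 = 154
Hassan: 143·4 + 26·3 + 149·3 + 25·0 = 1097
Lena: 143·3 + 26·1 + 149·4 + 25·1 = 1076
Hassan has the highest Borda score (1097).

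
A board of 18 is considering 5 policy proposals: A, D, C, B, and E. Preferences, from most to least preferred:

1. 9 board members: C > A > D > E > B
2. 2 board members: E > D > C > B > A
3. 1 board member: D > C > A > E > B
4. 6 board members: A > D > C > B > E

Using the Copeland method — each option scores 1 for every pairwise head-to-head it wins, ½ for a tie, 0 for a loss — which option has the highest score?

C

A: beats D, B, and E; loses to C → score 3.
D: beats B and E; ties C; loses to A → score 2.5.
C: beats A, B, and E; ties D → score 3.5.
B: loses to A, D, C, and E → score 0.
E: beats B; loses to A, D, and C → score 1.
C has the best pairwise record.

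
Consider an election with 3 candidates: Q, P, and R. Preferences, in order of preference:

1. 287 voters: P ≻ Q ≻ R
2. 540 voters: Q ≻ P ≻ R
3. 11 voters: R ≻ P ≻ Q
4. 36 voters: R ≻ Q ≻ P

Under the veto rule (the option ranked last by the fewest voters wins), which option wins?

Last-place votes: Q 11, P 36, R 827.
Q is ranked last by the fewest voters, so Q wins.

Q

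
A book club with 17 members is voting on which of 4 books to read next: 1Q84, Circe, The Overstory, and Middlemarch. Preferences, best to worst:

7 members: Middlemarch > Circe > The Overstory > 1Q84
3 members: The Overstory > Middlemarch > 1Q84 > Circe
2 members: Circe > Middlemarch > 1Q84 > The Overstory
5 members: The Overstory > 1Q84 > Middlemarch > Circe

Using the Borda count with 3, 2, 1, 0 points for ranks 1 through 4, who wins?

Middlemarch

1Q84: 7·0 + 3·1 + 2·1 + 5·2 = 15
Circe: 7·2 + 3·0 + 2·3 + 5·0 = 20
The Overstory: 7·1 + 3·3 + 2·0 + 5·3 = 31
Middlemarch: 7·3 + 3·2 + 2·2 + 5·1 = 36
Middlemarch has the highest Borda score (36).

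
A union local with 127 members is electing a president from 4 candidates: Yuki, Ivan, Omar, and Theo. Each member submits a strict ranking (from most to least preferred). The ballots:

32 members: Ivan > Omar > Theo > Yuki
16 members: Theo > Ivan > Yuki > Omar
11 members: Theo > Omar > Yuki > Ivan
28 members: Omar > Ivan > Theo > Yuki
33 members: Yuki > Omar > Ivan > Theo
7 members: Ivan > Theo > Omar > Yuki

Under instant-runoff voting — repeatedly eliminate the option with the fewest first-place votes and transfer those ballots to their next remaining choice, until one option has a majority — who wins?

Omar

Round 1: Yuki 33, Ivan 39, Omar 28, Theo 27. Eliminate Theo.
Round 2: Yuki 33, Ivan 55, Omar 39. Eliminate Yuki.
Round 3: Ivan 55, Omar 72. Omar has a majority.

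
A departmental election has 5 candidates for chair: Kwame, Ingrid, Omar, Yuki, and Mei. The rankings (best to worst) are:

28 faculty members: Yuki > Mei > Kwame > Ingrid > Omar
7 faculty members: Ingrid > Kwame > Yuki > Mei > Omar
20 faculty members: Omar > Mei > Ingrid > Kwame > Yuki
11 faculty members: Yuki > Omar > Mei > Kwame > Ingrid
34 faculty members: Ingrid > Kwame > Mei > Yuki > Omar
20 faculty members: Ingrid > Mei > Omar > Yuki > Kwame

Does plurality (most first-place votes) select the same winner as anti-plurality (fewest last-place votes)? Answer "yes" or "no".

Plurality — first-place votes: Kwame 0, Ingrid 61, Omar 20, Yuki 39, Mei 0. Winner: Ingrid.
Anti-plurality — last-place votes: Kwame 20, Ingrid 11, Omar 69, Yuki 20, Mei 0. Winner: Mei.
The two methods disagree.

no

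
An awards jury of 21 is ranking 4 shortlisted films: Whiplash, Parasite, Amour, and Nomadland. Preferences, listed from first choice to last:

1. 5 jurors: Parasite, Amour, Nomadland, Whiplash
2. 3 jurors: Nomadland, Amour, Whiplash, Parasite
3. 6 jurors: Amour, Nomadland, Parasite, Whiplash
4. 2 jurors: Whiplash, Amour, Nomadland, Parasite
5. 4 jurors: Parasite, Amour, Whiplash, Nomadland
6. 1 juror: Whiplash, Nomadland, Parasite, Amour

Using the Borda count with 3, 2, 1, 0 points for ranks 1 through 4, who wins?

Whiplash: 5·0 + 3·1 + 6·0 + 2·3 + 4·1 + 1·3 = 16
Parasite: 5·3 + 3·0 + 6·1 + 2·0 + 4·3 + 1·1 = 34
Amour: 5·2 + 3·2 + 6·3 + 2·2 + 4·2 + 1·0 = 46
Nomadland: 5·1 + 3·3 + 6·2 + 2·1 + 4·0 + 1·2 = 30
Amour has the highest Borda score (46).

Amour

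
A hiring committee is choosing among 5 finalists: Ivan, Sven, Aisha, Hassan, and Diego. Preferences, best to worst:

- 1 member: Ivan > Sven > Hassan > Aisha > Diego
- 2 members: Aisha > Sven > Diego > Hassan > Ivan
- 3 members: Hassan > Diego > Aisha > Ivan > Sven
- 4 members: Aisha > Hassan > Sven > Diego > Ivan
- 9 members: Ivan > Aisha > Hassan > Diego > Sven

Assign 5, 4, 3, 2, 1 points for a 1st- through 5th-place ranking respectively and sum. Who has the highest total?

Aisha

Ivan: 1·5 + 2·1 + 3·2 + 4·1 + 9·5 = 62
Sven: 1·4 + 2·4 + 3·1 + 4·3 + 9·1 = 36
Aisha: 1·2 + 2·5 + 3·3 + 4·5 + 9·4 = 77
Hassan: 1·3 + 2·2 + 3·5 + 4·4 + 9·3 = 65
Diego: 1·1 + 2·3 + 3·4 + 4·2 + 9·2 = 45
Aisha has the highest Borda score (77).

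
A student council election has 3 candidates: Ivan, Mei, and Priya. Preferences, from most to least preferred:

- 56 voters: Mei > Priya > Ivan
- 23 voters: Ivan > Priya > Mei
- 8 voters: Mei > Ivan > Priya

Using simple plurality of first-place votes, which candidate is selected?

Mei

First-place votes: Ivan 23, Mei 64, Priya 0.
Mei has the most first-place votes.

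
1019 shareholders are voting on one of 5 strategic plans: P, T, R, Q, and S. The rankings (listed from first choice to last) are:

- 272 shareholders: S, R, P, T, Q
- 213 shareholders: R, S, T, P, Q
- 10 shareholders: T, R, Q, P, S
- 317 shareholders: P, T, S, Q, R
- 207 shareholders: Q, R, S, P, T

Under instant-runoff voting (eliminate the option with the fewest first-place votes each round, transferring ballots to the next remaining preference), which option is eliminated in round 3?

Round 1: P 317, T 10, R 213, Q 207, S 272. Eliminate T.
Round 2: P 317, R 223, Q 207, S 272. Eliminate Q.
Round 3: P 317, R 430, S 272. Eliminate S.

S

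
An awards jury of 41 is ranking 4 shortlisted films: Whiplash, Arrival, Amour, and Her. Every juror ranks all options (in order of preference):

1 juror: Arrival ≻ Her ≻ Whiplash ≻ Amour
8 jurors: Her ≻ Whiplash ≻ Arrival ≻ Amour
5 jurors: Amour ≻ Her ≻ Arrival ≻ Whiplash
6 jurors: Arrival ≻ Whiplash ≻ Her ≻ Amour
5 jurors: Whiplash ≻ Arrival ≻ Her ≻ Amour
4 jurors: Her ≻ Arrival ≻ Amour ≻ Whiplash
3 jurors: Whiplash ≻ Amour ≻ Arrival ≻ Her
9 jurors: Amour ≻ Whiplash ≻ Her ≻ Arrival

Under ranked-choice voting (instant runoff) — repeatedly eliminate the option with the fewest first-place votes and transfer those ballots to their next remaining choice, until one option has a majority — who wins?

Round 1: Whiplash 8, Arrival 7, Amour 14, Her 12. Eliminate Arrival.
Round 2: Whiplash 14, Amour 14, Her 13. Eliminate Her.
Round 3: Whiplash 23, Amour 18. Whiplash has a majority.

Whiplash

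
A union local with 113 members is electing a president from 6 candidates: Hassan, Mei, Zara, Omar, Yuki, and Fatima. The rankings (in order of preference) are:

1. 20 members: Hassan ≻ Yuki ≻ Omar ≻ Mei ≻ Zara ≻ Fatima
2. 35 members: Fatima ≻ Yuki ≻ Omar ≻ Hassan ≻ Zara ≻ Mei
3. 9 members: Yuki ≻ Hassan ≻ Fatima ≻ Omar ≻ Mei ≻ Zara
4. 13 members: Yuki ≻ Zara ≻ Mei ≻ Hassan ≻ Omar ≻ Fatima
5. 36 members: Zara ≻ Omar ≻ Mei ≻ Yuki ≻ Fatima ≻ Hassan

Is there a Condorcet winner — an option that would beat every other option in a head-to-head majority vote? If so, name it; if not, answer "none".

Yuki

Yuki vs Hassan: 93–20 for Yuki.
Yuki vs Mei: 77–36 for Yuki.
Yuki vs Zara: 77–36 for Yuki.
Yuki vs Omar: 77–36 for Yuki.
Yuki vs Fatima: 78–35 for Yuki.
Yuki beats every other option head-to-head.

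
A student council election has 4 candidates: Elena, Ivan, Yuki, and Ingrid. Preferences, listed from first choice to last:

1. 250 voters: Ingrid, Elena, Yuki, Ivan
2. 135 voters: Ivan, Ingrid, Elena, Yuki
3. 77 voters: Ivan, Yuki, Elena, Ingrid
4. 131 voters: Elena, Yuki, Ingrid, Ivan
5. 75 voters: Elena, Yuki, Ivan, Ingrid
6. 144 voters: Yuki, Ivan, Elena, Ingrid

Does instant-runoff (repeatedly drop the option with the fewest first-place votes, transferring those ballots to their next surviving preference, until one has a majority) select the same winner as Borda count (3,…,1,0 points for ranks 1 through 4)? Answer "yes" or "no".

no

Instant-runoff — R1 Elena 206, Ivan 212, Yuki 144, Ingrid 250 (Yuki out); R2 Elena 206, Ivan 356, Ingrid 250 (Elena out); R3 Ivan 431, Ingrid 381 (Ivan winner). Winner: Ivan.
Borda — scores: Elena 1474, Ivan 999, Yuki 1248, Ingrid 1151. Winner: Elena.
The two methods disagree.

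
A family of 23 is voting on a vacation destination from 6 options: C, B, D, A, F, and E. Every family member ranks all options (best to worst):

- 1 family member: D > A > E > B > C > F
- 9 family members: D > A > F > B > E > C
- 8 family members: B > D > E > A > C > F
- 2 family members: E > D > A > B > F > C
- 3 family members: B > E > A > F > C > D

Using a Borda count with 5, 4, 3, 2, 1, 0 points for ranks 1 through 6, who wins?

D

C: 1·1 + 9·0 + 8·1 + 2·0 + 3·1 = 12
B: 1·2 + 9·2 + 8·5 + 2·2 + 3·5 = 79
D: 1·5 + 9·5 + 8·4 + 2·4 + 3·0 = 90
A: 1·4 + 9·4 + 8·2 + 2·3 + 3·3 = 71
F: 1·0 + 9·3 + 8·0 + 2·1 + 3·2 = 35
E: 1·3 + 9·1 + 8·3 + 2·5 + 3·4 = 58
D has the highest Borda score (90).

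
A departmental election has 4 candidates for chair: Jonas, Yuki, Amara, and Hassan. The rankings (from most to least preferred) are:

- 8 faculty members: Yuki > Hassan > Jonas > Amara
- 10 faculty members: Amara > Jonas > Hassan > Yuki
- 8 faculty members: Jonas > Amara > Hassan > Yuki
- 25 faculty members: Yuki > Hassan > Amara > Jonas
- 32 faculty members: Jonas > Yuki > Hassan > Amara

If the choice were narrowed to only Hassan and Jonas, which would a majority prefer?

Jonas

Voters preferring Hassan to Jonas: 33; preferring Jonas to Hassan: 50.
Jonas wins the head-to-head.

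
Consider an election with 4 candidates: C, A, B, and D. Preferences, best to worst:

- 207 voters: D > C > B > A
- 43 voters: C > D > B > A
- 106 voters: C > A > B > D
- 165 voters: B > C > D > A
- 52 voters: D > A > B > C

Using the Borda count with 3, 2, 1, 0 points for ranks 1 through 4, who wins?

C

C: 207·2 + 43·3 + 106·3 + 165·2 + 52·0 = 1191
A: 207·0 + 43·0 + 106·2 + 165·0 + 52·2 = 316
B: 207·1 + 43·1 + 106·1 + 165·3 + 52·1 = 903
D: 207·3 + 43·2 + 106·0 + 165·1 + 52·3 = 1028
C has the highest Borda score (1191).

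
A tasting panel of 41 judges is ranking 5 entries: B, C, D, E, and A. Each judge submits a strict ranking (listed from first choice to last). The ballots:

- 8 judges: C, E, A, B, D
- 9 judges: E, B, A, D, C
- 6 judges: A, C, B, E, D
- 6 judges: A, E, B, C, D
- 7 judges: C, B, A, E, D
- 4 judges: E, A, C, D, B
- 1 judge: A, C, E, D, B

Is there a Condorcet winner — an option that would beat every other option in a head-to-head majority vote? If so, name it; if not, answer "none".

Checking pairwise contests:
C beats B 26–15.
A beats C 26–15.
B beats D 36–5.
C beats E 22–19.
E beats A 21–20.
Every option loses at least one head-to-head, so there is no Condorcet winner.

none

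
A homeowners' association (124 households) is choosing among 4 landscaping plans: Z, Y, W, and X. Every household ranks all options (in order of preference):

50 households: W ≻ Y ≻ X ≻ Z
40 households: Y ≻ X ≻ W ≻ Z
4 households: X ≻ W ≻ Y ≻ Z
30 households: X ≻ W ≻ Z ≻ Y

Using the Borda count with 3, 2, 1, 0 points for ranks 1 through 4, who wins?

W

Z: 50·0 + 40·0 + 4·0 + 30·1 = 30
Y: 50·2 + 40·3 + 4·1 + 30·0 = 224
W: 50·3 + 40·1 + 4·2 + 30·2 = 258
X: 50·1 + 40·2 + 4·3 + 30·3 = 232
W has the highest Borda score (258).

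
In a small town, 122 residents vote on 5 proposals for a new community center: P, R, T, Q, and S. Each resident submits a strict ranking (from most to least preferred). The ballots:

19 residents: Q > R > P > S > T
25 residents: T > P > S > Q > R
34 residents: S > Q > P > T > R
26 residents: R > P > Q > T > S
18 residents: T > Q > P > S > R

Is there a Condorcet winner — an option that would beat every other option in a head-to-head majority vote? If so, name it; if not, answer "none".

Q vs P: 71–51 for Q.
Q vs R: 96–26 for Q.
Q vs T: 79–43 for Q.
Q vs S: 63–59 for Q.
Q beats every other option head-to-head.

Q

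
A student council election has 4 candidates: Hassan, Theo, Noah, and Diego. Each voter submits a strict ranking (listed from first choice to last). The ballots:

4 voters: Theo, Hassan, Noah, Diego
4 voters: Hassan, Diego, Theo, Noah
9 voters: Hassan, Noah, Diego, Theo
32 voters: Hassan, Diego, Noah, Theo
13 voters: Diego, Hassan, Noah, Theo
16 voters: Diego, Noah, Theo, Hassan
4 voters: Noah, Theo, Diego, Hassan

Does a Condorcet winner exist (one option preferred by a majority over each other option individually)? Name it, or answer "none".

Hassan

Hassan vs Theo: 58–24 for Hassan.
Hassan vs Noah: 62–20 for Hassan.
Hassan vs Diego: 49–33 for Hassan.
Hassan beats every other option head-to-head.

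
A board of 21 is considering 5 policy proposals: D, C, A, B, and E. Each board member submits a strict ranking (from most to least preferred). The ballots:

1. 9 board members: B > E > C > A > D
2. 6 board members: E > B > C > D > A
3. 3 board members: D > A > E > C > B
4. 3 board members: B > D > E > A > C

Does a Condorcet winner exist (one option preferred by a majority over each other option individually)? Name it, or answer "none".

B vs D: 18–3 for B.
B vs C: 18–3 for B.
B vs A: 18–3 for B.
B vs E: 12–9 for B.
B beats every other option head-to-head.

B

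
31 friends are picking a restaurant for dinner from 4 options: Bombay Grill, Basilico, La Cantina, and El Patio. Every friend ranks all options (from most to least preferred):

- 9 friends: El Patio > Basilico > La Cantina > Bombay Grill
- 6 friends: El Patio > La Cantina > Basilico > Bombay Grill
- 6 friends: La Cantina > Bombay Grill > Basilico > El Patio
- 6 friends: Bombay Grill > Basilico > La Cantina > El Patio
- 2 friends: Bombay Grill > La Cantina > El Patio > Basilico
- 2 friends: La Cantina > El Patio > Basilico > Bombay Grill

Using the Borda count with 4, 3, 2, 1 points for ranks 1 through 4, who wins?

La Cantina

Bombay Grill: 9·1 + 6·1 + 6·3 + 6·4 + 2·4 + 2·1 = 67
Basilico: 9·3 + 6·2 + 6·2 + 6·3 + 2·1 + 2·2 = 75
La Cantina: 9·2 + 6·3 + 6·4 + 6·2 + 2·3 + 2·4 = 86
El Patio: 9·4 + 6·4 + 6·1 + 6·1 + 2·2 + 2·3 = 82
La Cantina has the highest Borda score (86).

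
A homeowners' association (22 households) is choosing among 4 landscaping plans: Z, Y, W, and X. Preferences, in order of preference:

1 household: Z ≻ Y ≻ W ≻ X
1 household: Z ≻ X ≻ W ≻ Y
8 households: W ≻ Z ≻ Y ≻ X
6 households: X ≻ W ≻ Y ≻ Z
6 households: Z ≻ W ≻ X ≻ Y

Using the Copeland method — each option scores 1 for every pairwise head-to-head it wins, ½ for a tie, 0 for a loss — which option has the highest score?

Z: beats Y and X; loses to W → score 2.
Y: loses to Z, W, and X → score 0.
W: beats Z, Y, and X → score 3.
X: beats Y; loses to Z and W → score 1.
W has the best pairwise record.

W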